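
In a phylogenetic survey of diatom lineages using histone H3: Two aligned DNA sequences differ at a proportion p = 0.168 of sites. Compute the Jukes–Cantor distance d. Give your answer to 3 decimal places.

0.190

d = −(3/4) ln(1 − 4p/3) = −0.75 ln(1 − 0.224) = −0.75 ln(0.776)
  = −0.75 × (-0.253603) = 0.190202 substitutions/site.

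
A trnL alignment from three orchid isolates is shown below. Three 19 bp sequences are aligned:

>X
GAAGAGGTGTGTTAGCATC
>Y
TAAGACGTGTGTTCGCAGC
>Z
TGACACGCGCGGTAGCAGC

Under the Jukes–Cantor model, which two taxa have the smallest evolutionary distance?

X–Y: 4/19 differ, p = 0.211, d = 0.247.
X–Z: 8/19 differ, p = 0.421, d = 0.618.
Y–Z: 6/19 differ, p = 0.316, d = 0.410.
The smallest distance is between X and Y.

X and Y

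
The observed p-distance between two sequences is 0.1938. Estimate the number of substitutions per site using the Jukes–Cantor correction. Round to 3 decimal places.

d = −(3/4) ln(1 − 4p/3) = −0.75 ln(1 − 0.2584) = −0.75 ln(0.7416)
  = −0.75 × (-0.298945) = 0.224209 substitutions/site.

0.224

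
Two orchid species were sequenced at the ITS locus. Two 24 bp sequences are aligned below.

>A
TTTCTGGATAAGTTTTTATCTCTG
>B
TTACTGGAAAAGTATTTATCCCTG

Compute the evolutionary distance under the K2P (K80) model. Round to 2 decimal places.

Of 24 sites, 1 differences are transitions and 3 are transversions, so P = 1/24 ≈ 0.041667 and Q = 3/24 = 0.125.
Under the Kimura two-parameter model, d = −½ ln(1 − 2P − Q) − ¼ ln(1 − 2Q).
1 − 2P − Q = 0.791666, giving −½ ln(0.791666) = 0.116808.
1 − 2Q = 0.75, giving −¼ ln(0.75) = 0.071921.
d = 0.116808 + 0.071921 = 0.188729.

0.19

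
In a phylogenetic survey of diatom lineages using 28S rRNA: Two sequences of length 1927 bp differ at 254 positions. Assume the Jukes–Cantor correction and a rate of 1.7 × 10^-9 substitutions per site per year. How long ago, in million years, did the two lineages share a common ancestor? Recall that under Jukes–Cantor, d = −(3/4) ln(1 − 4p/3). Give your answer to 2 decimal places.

42.64

p = 254/1927 ≈ 0.131811.
d = −(3/4) ln(1 − 4p/3) = −0.75 ln(1 − 0.175748) = −0.75 ln(0.824252)
  = −0.75 × (-0.193279) = 0.144959 substitutions/site.
Under a molecular clock d = 2μt, so t = d/(2μ) = 0.144959 / (2 × 1.7 × 10^-9) = 42.64 million years.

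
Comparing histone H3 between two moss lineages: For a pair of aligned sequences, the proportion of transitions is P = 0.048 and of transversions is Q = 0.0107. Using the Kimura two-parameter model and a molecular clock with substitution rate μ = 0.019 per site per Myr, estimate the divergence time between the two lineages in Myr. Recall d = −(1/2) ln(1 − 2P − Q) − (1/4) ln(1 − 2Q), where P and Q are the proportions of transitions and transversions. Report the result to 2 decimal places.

Under the Kimura two-parameter model, d = −½ ln(1 − 2P − Q) − ¼ ln(1 − 2Q).
1 − 2P − Q = 0.8933, giving −½ ln(0.8933) = 0.056416.
1 − 2Q = 0.9786, giving −¼ ln(0.9786) = 0.005408.
d = 0.056416 + 0.005408 = 0.061824.
Under a molecular clock d = 2μt, so t = d/(2μ) = 0.061824 / (2 × 0.019) = 1.63 Myr.

1.63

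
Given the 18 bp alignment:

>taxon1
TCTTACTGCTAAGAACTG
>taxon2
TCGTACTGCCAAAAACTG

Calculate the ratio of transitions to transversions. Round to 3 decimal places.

Transitions are A↔G and C↔T; transversions are all other mismatches.
Transitions: 2. Transversions: 1.
R = 2/1 = 2.000.

2.000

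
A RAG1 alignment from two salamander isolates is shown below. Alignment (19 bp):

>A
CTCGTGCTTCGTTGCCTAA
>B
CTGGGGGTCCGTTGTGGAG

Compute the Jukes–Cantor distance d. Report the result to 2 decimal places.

0.62

The sequences differ at 8 of 19 sites (3, 5, 7, 9, 15, 16, 17, 19), so p = 8/19 ≈ 0.421053.
d = −(3/4) ln(1 − 4p/3) = −0.75 ln(1 − 0.561404) = −0.75 ln(0.438596)
  = −0.75 × (-0.824177) = 0.618133 substitutions/site.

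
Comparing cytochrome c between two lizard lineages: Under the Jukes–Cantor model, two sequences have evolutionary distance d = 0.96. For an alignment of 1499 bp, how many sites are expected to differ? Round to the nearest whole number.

Invert JC69: p = (3/4)(1 − e^(−4d/3)) = 0.75 × (1 − e^(-1.28)) = 0.75 × (1 − 0.278037) = 0.541472.
Expected differing sites = pL ≈ 0.541472 × 1499 = 811.666528 ≈ 812.

812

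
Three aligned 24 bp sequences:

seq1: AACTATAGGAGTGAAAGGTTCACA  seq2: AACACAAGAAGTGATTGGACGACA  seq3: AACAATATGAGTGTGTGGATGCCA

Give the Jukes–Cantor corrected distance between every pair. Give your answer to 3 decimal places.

d(seq1,seq2) = 0.520, d(seq1,seq3) = 0.441, d(seq2,seq3) = 0.441

seq1–seq2: 9/24 sites differ → p = 0.375, d = −0.75 ln(1 − 0.5) = 0.519860 ≈ 0.520.
seq1–seq3: 8/24 sites differ → p ≈ 0.333333, d = −0.75 ln(1 − 0.444444) = 0.440839 ≈ 0.441.
seq2–seq3: 8/24 sites differ → p ≈ 0.333333, d = −0.75 ln(1 − 0.444444) = 0.440839 ≈ 0.441.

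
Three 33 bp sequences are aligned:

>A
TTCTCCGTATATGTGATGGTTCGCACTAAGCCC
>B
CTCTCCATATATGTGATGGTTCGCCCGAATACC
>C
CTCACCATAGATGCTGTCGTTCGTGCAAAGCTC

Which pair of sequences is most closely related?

A and B

A–B: 6/33 differ, p = 0.182, d = 0.208.
A–C: 12/33 differ, p = 0.364, d = 0.497.
B–C: 12/33 differ, p = 0.364, d = 0.497.
The smallest distance is between A and B.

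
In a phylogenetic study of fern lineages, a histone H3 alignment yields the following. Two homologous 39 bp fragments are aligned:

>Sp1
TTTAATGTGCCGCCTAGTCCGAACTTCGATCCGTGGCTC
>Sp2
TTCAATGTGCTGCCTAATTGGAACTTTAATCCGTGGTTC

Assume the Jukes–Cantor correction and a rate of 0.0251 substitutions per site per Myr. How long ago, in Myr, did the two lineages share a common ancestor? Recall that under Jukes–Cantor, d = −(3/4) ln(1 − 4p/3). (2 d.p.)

4.77

The sequences differ at 8 of 39 sites (3, 11, 17, 19, 20, 27, 28, 37), so p = 8/39 ≈ 0.205128.
d = −(3/4) ln(1 − 4p/3) = −0.75 ln(1 − 0.273504) = −0.75 ln(0.726496)
  = −0.75 × (-0.319522) = 0.239642 substitutions/site.
Under a molecular clock d = 2μt, so t = d/(2μ) = 0.239642 / (2 × 0.0251) = 4.77 Myr.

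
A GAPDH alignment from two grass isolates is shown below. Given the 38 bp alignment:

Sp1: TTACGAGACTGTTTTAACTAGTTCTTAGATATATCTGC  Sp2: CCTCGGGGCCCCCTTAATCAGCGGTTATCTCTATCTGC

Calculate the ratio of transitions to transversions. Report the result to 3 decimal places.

1.429

Transitions are A↔G and C↔T; transversions are all other mismatches.
Transitions: 10. Transversions: 7.
R = 10/7 = 1.428571… ≈ 1.429 (to 3 d.p.).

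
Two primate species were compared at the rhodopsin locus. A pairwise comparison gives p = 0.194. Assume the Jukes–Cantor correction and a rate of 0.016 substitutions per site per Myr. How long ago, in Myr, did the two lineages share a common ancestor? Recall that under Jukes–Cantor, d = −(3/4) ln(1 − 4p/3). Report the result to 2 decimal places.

7.01

d = −(3/4) ln(1 − 4p/3) = −0.75 ln(1 − 0.258667) = −0.75 ln(0.741333)
  = −0.75 × (-0.299305) = 0.224479 substitutions/site.
Under a molecular clock d = 2μt, so t = d/(2μ) = 0.224479 / (2 × 0.016) = 7.01 Myr.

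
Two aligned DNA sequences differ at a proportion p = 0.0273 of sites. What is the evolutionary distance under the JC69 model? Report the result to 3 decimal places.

0.028

d = −(3/4) ln(1 − 4p/3) = −0.75 ln(1 − 0.0364) = −0.75 ln(0.9636)
  = −0.75 × (-0.037079) = 0.027809 substitutions/site.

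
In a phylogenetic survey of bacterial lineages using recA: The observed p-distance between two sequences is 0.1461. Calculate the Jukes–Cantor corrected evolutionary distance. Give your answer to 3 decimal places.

0.162

d = −(3/4) ln(1 − 4p/3) = −0.75 ln(1 − 0.1948) = −0.75 ln(0.8052)
  = −0.75 × (-0.216665) = 0.162499 substitutions/site.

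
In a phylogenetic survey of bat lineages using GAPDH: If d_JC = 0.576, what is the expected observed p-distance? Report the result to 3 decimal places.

0.402

p = (3/4)(1 − e^(−4d/3)) = 0.75 × (1 − e^(-0.768)) = 0.75 × (1 − 0.463940) = 0.402045.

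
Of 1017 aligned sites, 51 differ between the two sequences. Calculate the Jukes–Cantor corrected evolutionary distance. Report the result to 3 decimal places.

p = 51/1017 ≈ 0.050147.
d = −(3/4) ln(1 − 4p/3) = −0.75 ln(1 − 0.066863) = −0.75 ln(0.933137)
  = −0.75 × (-0.069203) = 0.051902 substitutions/site.

0.052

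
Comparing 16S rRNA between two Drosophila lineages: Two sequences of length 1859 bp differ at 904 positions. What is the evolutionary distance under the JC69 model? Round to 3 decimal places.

0.784

p = 904/1859 ≈ 0.486283.
d = −(3/4) ln(1 − 4p/3) = −0.75 ln(1 − 0.648377) = −0.75 ln(0.351623)
  = −0.75 × (-1.045196) = 0.783897 substitutions/site.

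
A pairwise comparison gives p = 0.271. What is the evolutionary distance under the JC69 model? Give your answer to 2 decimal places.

d = −(3/4) ln(1 − 4p/3) = −0.75 ln(1 − 0.361333) = −0.75 ln(0.638667)
  = −0.75 × (-0.448372) = 0.336279 substitutions/site.

0.34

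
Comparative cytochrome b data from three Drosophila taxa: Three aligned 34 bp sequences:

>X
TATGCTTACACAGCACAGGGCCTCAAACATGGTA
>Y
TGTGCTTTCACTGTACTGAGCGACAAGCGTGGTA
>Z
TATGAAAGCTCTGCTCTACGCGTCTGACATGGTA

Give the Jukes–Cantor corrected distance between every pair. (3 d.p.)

d(X,Y) = 0.373, d(X,Z) = 0.535, d(Y,Z) = 0.665

X–Y: 10/34 sites differ → p ≈ 0.294118, d = −0.75 ln(1 − 0.392157) = 0.373379 ≈ 0.373.
X–Z: 13/34 sites differ → p ≈ 0.382353, d = −0.75 ln(1 − 0.509804) = 0.534712 ≈ 0.535.
Y–Z: 15/34 sites differ → p ≈ 0.441176, d = −0.75 ln(1 − 0.588235) = 0.665477 ≈ 0.665.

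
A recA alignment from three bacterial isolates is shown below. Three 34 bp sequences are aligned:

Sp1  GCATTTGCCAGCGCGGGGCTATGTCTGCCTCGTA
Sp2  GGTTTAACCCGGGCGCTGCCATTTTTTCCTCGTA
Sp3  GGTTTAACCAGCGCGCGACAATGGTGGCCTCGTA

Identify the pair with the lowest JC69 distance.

Sp1–Sp2: 12/34 differ, p = 0.353, d = 0.477.
Sp1–Sp3: 10/34 differ, p = 0.294, d = 0.373.
Sp2–Sp3: 9/34 differ, p = 0.265, d = 0.326.
The smallest distance is between Sp2 and Sp3.

Sp2 and Sp3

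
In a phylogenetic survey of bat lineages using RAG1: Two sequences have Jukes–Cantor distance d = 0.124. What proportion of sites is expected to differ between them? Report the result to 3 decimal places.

0.114

p = (3/4)(1 − e^(−4d/3)) = 0.75 × (1 − e^(-0.165333)) = 0.75 × (1 − 0.847611) = 0.114292.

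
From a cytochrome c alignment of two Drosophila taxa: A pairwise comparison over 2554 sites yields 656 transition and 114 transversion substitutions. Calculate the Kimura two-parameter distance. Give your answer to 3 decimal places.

0.432

P = 656/2554 ≈ 0.256852 and Q = 114/2554 ≈ 0.044636.
Under the Kimura two-parameter model, d = −½ ln(1 − 2P − Q) − ¼ ln(1 − 2Q).
1 − 2P − Q = 0.44166, giving −½ ln(0.44166) = 0.408607.
1 − 2Q = 0.910728, giving −¼ ln(0.910728) = 0.023378.
d = 0.408607 + 0.023378 = 0.431985.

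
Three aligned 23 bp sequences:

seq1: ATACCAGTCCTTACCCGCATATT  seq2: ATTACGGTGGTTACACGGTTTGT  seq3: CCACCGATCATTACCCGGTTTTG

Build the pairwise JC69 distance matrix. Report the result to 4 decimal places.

seq1–seq2: 10/23 sites differ → p ≈ 0.434783, d = −0.75 ln(1 − 0.579711) = 0.650110 ≈ 0.6501.
seq1–seq3: 9/23 sites differ → p ≈ 0.391304, d = −0.75 ln(1 − 0.521739) = 0.553199 ≈ 0.5532.
seq2–seq3: 10/23 sites differ → p ≈ 0.434783, d = −0.75 ln(1 − 0.579711) = 0.650110 ≈ 0.6501.

d(seq1,seq2) = 0.6501, d(seq1,seq3) = 0.5532, d(seq2,seq3) = 0.6501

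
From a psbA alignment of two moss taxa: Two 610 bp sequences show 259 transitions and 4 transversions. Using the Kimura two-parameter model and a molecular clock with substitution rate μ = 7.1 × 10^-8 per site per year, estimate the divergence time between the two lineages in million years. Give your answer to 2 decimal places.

P = 259/610 ≈ 0.42459 and Q = 4/610 ≈ 0.006557.
Under the Kimura two-parameter model, d = −½ ln(1 − 2P − Q) − ¼ ln(1 − 2Q).
1 − 2P − Q = 0.144263, giving −½ ln(0.144263) = 0.968059.
1 − 2Q = 0.986886, giving −¼ ln(0.986886) = 0.003300.
d = 0.968059 + 0.003300 = 0.971359.
Under a molecular clock d = 2μt, so t = d/(2μ) = 0.971359 / (2 × 7.1 × 10^-8) = 6.84 million years.

6.84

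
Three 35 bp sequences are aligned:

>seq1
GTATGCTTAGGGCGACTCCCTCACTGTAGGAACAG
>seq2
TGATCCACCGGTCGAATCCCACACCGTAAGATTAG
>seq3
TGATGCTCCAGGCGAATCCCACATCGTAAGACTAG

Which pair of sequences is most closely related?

seq2 and seq3

seq1–seq2: 13/35 differ, p = 0.371, d = 0.513.
seq1–seq3: 12/35 differ, p = 0.343, d = 0.458.
seq2–seq3: 6/35 differ, p = 0.171, d = 0.195.
The smallest distance is between seq2 and seq3.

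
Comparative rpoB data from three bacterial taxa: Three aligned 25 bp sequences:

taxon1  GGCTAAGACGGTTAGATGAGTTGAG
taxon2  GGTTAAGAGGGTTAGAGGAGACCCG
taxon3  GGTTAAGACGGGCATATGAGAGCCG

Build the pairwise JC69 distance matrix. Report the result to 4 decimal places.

taxon1–taxon2: 7/25 sites differ → p = 0.28, d = −0.75 ln(1 − 0.373333) = 0.350505 ≈ 0.3505.
taxon1–taxon3: 8/25 sites differ → p = 0.32, d = −0.75 ln(1 − 0.426667) = 0.417216 ≈ 0.4172.
taxon2–taxon3: 6/25 sites differ → p = 0.24, d = −0.75 ln(1 − 0.32) = 0.289247 ≈ 0.2892.

d(taxon1,taxon2) = 0.3505, d(taxon1,taxon3) = 0.4172, d(taxon2,taxon3) = 0.2892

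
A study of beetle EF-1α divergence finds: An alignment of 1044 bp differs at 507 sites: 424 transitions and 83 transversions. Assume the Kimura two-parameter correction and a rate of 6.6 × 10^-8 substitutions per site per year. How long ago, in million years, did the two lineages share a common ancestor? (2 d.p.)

8.75

P = 424/1044 ≈ 0.40613 and Q = 83/1044 ≈ 0.079502.
Under the Kimura two-parameter model, d = −½ ln(1 − 2P − Q) − ¼ ln(1 − 2Q).
1 − 2P − Q = 0.108238, giving −½ ln(0.108238) = 1.111711.
1 − 2Q = 0.840996, giving −¼ ln(0.840996) = 0.043292.
d = 1.111711 + 0.043292 = 1.155003.
Under a molecular clock d = 2μt, so t = d/(2μ) = 1.155003 / (2 × 6.6 × 10^-8) = 8.75 million years.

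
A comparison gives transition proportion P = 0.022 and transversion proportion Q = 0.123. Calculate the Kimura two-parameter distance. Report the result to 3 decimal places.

Under the Kimura two-parameter model, d = −½ ln(1 − 2P − Q) − ¼ ln(1 − 2Q).
1 − 2P − Q = 0.833, giving −½ ln(0.833) = 0.091361.
1 − 2Q = 0.754, giving −¼ ln(0.754) = 0.070591.
d = 0.091361 + 0.070591 = 0.161952.

0.162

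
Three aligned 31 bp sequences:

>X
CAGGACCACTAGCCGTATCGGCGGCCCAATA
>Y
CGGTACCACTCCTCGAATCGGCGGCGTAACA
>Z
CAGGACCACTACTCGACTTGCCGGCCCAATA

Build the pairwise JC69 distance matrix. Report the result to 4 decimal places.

d(X,Y) = 0.3672, d(X,Z) = 0.2239, d(Y,Z) = 0.3672

X–Y: 9/31 sites differ → p ≈ 0.290323, d = −0.75 ln(1 − 0.387097) = 0.367161 ≈ 0.3672.
X–Z: 6/31 sites differ → p ≈ 0.193548, d = −0.75 ln(1 − 0.258064) = 0.223869 ≈ 0.2239.
Y–Z: 9/31 sites differ → p ≈ 0.290323, d = −0.75 ln(1 − 0.387097) = 0.367161 ≈ 0.3672.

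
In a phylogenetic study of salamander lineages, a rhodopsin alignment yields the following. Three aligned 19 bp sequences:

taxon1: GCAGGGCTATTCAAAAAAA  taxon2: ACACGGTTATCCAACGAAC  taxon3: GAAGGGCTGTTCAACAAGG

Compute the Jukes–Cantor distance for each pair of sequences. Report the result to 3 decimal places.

taxon1–taxon2: 7/19 sites differ → p ≈ 0.368421, d = −0.75 ln(1 − 0.491228) = 0.506816 ≈ 0.507.
taxon1–taxon3: 5/19 sites differ → p ≈ 0.263158, d = −0.75 ln(1 − 0.350877) = 0.324100 ≈ 0.324.
taxon2–taxon3: 9/19 sites differ → p ≈ 0.473684, d = −0.75 ln(1 − 0.631579) = 0.748897 ≈ 0.749.

d(taxon1,taxon2) = 0.507, d(taxon1,taxon3) = 0.324, d(taxon2,taxon3) = 0.749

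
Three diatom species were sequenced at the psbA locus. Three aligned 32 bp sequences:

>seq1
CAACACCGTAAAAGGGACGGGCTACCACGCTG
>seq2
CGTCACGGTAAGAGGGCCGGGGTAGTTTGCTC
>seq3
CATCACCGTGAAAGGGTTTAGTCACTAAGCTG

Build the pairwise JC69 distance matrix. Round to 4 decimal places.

seq1–seq2: 11/32 sites differ → p = 0.34375, d = −0.75 ln(1 − 0.458333) = 0.459828 ≈ 0.4598.
seq1–seq3: 10/32 sites differ → p = 0.3125, d = −0.75 ln(1 − 0.416667) = 0.404248 ≈ 0.4042.
seq2–seq3: 14/32 sites differ → p = 0.4375, d = −0.75 ln(1 − 0.583333) = 0.656601 ≈ 0.6566.

d(seq1,seq2) = 0.4598, d(seq1,seq3) = 0.4042, d(seq2,seq3) = 0.6566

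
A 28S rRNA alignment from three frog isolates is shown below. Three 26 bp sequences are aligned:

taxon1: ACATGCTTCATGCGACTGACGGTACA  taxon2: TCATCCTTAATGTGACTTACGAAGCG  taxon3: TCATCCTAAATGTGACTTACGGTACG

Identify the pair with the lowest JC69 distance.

taxon2 and taxon3

taxon1–taxon2: 9/26 differ, p = 0.346, d = 0.464.
taxon1–taxon3: 7/26 differ, p = 0.269, d = 0.334.
taxon2–taxon3: 4/26 differ, p = 0.154, d = 0.172.
The smallest distance is between taxon2 and taxon3.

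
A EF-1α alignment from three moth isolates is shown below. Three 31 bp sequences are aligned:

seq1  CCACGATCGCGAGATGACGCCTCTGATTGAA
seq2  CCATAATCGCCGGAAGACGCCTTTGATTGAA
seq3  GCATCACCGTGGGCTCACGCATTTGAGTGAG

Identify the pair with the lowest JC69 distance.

seq1 and seq2

seq1–seq2: 6/31 differ, p = 0.194, d = 0.224.
seq1–seq3: 12/31 differ, p = 0.387, d = 0.544.
seq2–seq3: 11/31 differ, p = 0.355, d = 0.481.
The smallest distance is between seq1 and seq2.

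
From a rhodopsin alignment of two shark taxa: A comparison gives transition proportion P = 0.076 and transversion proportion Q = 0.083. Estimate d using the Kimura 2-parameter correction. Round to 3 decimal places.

Under the Kimura two-parameter model, d = −½ ln(1 − 2P − Q) − ¼ ln(1 − 2Q).
1 − 2P − Q = 0.765, giving −½ ln(0.765) = 0.133940.
1 − 2Q = 0.834, giving −¼ ln(0.834) = 0.045380.
d = 0.133940 + 0.045380 = 0.179320.

0.179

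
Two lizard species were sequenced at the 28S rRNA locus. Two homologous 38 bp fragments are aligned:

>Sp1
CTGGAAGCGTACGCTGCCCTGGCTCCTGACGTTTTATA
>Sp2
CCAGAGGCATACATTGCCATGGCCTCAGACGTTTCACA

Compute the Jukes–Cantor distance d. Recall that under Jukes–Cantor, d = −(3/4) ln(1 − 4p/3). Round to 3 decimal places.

0.410

The sequences differ at 12 of 38 sites, so p = 12/38 ≈ 0.315789.
d = −(3/4) ln(1 − 4p/3) = −0.75 ln(1 − 0.421052) = −0.75 ln(0.578948)
  = −0.75 × (-0.546543) = 0.409907 substitutions/site.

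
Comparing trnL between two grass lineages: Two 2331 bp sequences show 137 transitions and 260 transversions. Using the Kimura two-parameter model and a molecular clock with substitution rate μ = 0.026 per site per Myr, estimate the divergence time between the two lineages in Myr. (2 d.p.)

P = 137/2331 ≈ 0.058773 and Q = 260/2331 ≈ 0.11154.
Under the Kimura two-parameter model, d = −½ ln(1 − 2P − Q) − ¼ ln(1 − 2Q).
1 − 2P − Q = 0.770914, giving −½ ln(0.770914) = 0.130089.
1 − 2Q = 0.77692, giving −¼ ln(0.77692) = 0.063104.
d = 0.130089 + 0.063104 = 0.193193.
Under a molecular clock d = 2μt, so t = d/(2μ) = 0.193193 / (2 × 0.026) = 3.72 Myr.

3.72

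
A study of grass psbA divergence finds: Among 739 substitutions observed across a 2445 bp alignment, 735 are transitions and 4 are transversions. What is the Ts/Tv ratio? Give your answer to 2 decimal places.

R = 735/4 = 183.75.

183.75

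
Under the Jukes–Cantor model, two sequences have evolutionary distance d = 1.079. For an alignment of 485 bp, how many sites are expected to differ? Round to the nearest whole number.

277

Invert JC69: p = (3/4)(1 − e^(−4d/3)) = 0.75 × (1 − e^(-1.438667)) = 0.75 × (1 − 0.237244) = 0.572067.
Expected differing sites = pL ≈ 0.572067 × 485 = 277.452495 ≈ 277.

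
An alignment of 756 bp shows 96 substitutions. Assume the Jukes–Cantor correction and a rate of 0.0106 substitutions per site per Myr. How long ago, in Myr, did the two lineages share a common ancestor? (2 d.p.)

p = 96/756 ≈ 0.126984.
d = −(3/4) ln(1 − 4p/3) = −0.75 ln(1 − 0.169312) = −0.75 ln(0.830688)
  = −0.75 × (-0.185501) = 0.139126 substitutions/site.
Under a molecular clock d = 2μt, so t = d/(2μ) = 0.139126 / (2 × 0.0106) = 6.56 Myr.

6.56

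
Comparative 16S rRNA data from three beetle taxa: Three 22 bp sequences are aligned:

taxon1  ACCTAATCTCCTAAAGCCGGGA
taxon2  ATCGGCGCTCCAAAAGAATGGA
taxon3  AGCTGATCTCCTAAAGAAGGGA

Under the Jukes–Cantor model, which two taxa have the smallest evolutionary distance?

taxon1 and taxon3

taxon1–taxon2: 9/22 differ, p = 0.409, d = 0.591.
taxon1–taxon3: 4/22 differ, p = 0.182, d = 0.208.
taxon2–taxon3: 6/22 differ, p = 0.273, d = 0.339.
The smallest distance is between taxon1 and taxon3.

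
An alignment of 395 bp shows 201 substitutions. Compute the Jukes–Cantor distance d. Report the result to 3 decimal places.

p = 201/395 ≈ 0.508861.
d = −(3/4) ln(1 − 4p/3) = −0.75 ln(1 − 0.678481) = −0.75 ln(0.321519)
  = −0.75 × (-1.134699) = 0.851024 substitutions/site.

0.851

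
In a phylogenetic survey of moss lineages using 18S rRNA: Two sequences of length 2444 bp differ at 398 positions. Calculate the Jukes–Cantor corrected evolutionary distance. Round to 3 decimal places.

p = 398/2444 ≈ 0.162848.
d = −(3/4) ln(1 − 4p/3) = −0.75 ln(1 − 0.217131) = −0.75 ln(0.782869)
  = −0.75 × (-0.244790) = 0.183593 substitutions/site.

0.184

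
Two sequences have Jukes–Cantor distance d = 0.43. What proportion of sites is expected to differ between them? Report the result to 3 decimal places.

p = (3/4)(1 − e^(−4d/3)) = 0.75 × (1 − e^(-0.573333)) = 0.75 × (1 − 0.563644) = 0.327267.

0.327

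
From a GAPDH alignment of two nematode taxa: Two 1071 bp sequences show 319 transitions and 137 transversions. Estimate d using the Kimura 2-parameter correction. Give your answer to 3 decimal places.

P = 319/1071 ≈ 0.297852 and Q = 137/1071 ≈ 0.127918.
Under the Kimura two-parameter model, d = −½ ln(1 − 2P − Q) − ¼ ln(1 − 2Q).
1 − 2P − Q = 0.276378, giving −½ ln(0.276378) = 0.642993.
1 − 2Q = 0.744164, giving −¼ ln(0.744164) = 0.073873.
d = 0.642993 + 0.073873 = 0.716866.

0.717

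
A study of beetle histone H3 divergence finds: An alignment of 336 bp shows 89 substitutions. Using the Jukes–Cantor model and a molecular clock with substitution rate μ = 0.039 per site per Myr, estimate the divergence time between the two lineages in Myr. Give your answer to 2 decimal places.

4.19

p = 89/336 ≈ 0.264881.
d = −(3/4) ln(1 − 4p/3) = −0.75 ln(1 − 0.353175) = −0.75 ln(0.646825)
  = −0.75 × (-0.435680) = 0.326760 substitutions/site.
Under a molecular clock d = 2μt, so t = d/(2μ) = 0.326760 / (2 × 0.039) = 4.19 Myr.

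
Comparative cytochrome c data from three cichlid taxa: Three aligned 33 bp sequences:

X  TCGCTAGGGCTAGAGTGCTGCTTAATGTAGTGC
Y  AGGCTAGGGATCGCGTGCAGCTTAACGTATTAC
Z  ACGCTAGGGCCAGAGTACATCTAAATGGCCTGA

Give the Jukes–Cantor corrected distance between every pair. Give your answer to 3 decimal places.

d(X,Y) = 0.339, d(X,Z) = 0.388, d(Y,Z) = 0.625

X–Y: 9/33 sites differ → p ≈ 0.272727, d = −0.75 ln(1 − 0.363636) = 0.338988 ≈ 0.339.
X–Z: 10/33 sites differ → p ≈ 0.30303, d = −0.75 ln(1 − 0.40404) = 0.388186 ≈ 0.388.
Y–Z: 14/33 sites differ → p ≈ 0.424242, d = −0.75 ln(1 − 0.565656) = 0.625439 ≈ 0.625.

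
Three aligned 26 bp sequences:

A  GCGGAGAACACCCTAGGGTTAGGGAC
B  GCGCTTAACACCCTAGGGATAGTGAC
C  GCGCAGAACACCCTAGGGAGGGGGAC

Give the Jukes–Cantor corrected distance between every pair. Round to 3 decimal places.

A–B: 5/26 sites differ → p ≈ 0.192308, d = −0.75 ln(1 − 0.256411) = 0.222200 ≈ 0.222.
A–C: 4/26 sites differ → p ≈ 0.153846, d = −0.75 ln(1 − 0.205128) = 0.172181 ≈ 0.172.
B–C: 5/26 sites differ → p ≈ 0.192308, d = −0.75 ln(1 − 0.256411) = 0.222200 ≈ 0.222.

d(A,B) = 0.222, d(A,C) = 0.172, d(B,C) = 0.222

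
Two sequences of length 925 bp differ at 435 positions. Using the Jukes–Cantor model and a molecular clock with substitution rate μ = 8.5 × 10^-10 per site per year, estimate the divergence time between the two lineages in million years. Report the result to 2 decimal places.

p = 435/925 ≈ 0.47027.
d = −(3/4) ln(1 − 4p/3) = −0.75 ln(1 − 0.627027) = −0.75 ln(0.372973)
  = −0.75 × (-0.986249) = 0.739687 substitutions/site.
Under a molecular clock d = 2μt, so t = d/(2μ) = 0.739687 / (2 × 8.5 × 10^-10) = 435.11 million years.

435.11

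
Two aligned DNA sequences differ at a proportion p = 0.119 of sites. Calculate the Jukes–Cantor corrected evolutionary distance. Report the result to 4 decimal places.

0.1296

d = −(3/4) ln(1 − 4p/3) = −0.75 ln(1 − 0.158667) = −0.75 ln(0.841333)
  = −0.75 × (-0.172768) = 0.129576 substitutions/site.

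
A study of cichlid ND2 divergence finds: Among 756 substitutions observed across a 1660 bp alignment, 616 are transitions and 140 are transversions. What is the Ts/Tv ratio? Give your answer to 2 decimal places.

4.40

R = 616/140 = 4.40.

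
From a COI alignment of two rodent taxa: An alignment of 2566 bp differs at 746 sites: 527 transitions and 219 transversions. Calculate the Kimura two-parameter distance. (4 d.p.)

0.3895

P = 527/2566 ≈ 0.205378 and Q = 219/2566 ≈ 0.085347.
Under the Kimura two-parameter model, d = −½ ln(1 − 2P − Q) − ¼ ln(1 − 2Q).
1 − 2P − Q = 0.503897, giving −½ ln(0.503897) = 0.342692.
1 − 2Q = 0.829306, giving −¼ ln(0.829306) = 0.046792.
d = 0.342692 + 0.046792 = 0.389484.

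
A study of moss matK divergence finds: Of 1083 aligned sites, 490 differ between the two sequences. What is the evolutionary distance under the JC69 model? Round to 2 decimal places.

p = 490/1083 ≈ 0.452447.
d = −(3/4) ln(1 − 4p/3) = −0.75 ln(1 − 0.603263) = −0.75 ln(0.396737)
  = −0.75 × (-0.924482) = 0.693362 substitutions/site.

0.69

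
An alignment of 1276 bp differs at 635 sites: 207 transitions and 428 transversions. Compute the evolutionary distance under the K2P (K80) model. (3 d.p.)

0.817

P = 207/1276 ≈ 0.162226 and Q = 428/1276 ≈ 0.335423.
Under the Kimura two-parameter model, d = −½ ln(1 − 2P − Q) − ¼ ln(1 − 2Q).
1 − 2P − Q = 0.340125, giving −½ ln(0.340125) = 0.539221.
1 − 2Q = 0.329154, giving −¼ ln(0.329154) = 0.277807.
d = 0.539221 + 0.277807 = 0.817028.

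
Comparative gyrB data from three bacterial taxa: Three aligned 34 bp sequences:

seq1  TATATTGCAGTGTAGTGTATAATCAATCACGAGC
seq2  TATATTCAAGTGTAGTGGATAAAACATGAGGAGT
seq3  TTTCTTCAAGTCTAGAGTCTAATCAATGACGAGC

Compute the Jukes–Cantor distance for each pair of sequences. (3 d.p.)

d(seq1,seq2) = 0.326, d(seq1,seq3) = 0.282, d(seq2,seq3) = 0.423

seq1–seq2: 9/34 sites differ → p ≈ 0.264706, d = −0.75 ln(1 − 0.352941) = 0.326488 ≈ 0.326.
seq1–seq3: 8/34 sites differ → p ≈ 0.235294, d = −0.75 ln(1 − 0.313725) = 0.282358 ≈ 0.282.
seq2–seq3: 11/34 sites differ → p ≈ 0.323529, d = −0.75 ln(1 − 0.431372) = 0.423397 ≈ 0.423.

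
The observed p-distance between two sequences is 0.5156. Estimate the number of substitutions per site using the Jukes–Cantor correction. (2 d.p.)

d = −(3/4) ln(1 − 4p/3) = −0.75 ln(1 − 0.687467) = −0.75 ln(0.312533)
  = −0.75 × (-1.163045) = 0.872284 substitutions/site.

0.87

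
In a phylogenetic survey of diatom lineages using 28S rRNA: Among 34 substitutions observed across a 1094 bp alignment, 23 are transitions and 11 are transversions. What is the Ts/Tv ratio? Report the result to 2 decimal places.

2.09

R = 23/11 = 2.090909… ≈ 2.09 (to 2 d.p.).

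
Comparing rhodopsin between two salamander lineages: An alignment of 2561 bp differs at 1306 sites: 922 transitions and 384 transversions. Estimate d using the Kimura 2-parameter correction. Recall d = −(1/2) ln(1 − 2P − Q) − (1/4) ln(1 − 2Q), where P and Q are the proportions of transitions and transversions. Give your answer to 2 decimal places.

P = 922/2561 ≈ 0.360016 and Q = 384/2561 ≈ 0.149941.
Under the Kimura two-parameter model, d = −½ ln(1 − 2P − Q) − ¼ ln(1 − 2Q).
1 − 2P − Q = 0.130027, giving −½ ln(0.130027) = 1.020007.
1 − 2Q = 0.700118, giving −¼ ln(0.700118) = 0.089127.
d = 1.020007 + 0.089127 = 1.109134.

1.11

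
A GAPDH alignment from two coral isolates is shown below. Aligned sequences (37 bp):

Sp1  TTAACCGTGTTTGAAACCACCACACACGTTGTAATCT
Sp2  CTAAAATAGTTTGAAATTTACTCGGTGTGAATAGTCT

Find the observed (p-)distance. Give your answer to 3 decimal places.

The sequences differ at 19 of 37 positions.
p = 19/37 = 0.513513… ≈ 0.514 (to 3 d.p.).

0.514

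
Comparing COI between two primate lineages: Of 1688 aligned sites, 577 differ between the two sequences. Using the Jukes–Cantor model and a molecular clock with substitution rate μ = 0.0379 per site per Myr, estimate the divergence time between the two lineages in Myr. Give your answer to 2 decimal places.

6.02

p = 577/1688 ≈ 0.341825.
d = −(3/4) ln(1 − 4p/3) = −0.75 ln(1 − 0.455767) = −0.75 ln(0.544233)
  = −0.75 × (-0.608378) = 0.456284 substitutions/site.
Under a molecular clock d = 2μt, so t = d/(2μ) = 0.456284 / (2 × 0.0379) = 6.02 Myr.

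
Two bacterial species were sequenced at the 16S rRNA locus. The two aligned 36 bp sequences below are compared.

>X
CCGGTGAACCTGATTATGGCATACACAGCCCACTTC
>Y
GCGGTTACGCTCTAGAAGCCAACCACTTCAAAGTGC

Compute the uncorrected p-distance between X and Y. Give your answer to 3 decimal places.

0.500

The sequences differ at 18 of 36 positions.
p = 18/36 = 0.500.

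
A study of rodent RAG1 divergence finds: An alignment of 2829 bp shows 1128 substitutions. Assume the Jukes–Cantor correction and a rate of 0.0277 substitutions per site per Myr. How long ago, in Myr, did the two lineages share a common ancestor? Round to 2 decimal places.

p = 1128/2829 ≈ 0.398727.
d = −(3/4) ln(1 − 4p/3) = −0.75 ln(1 − 0.531636) = −0.75 ln(0.468364)
  = −0.75 × (-0.758510) = 0.568883 substitutions/site.
Under a molecular clock d = 2μt, so t = d/(2μ) = 0.568883 / (2 × 0.0277) = 10.27 Myr.

10.27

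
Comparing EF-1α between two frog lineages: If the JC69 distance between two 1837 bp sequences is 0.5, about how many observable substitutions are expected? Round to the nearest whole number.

670

Invert JC69: p = (3/4)(1 − e^(−4d/3)) = 0.75 × (1 − e^(-0.666667)) = 0.75 × (1 − 0.513417) = 0.364937.
Expected differing sites = pL ≈ 0.364937 × 1837 = 670.389269 ≈ 670.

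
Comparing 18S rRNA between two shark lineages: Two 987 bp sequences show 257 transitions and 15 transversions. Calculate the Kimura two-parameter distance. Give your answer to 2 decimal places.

0.39

P = 257/987 ≈ 0.260385 and Q = 15/987 ≈ 0.015198.
Under the Kimura two-parameter model, d = −½ ln(1 − 2P − Q) − ¼ ln(1 − 2Q).
1 − 2P − Q = 0.464032, giving −½ ln(0.464032) = 0.383901.
1 − 2Q = 0.969604, giving −¼ ln(0.969604) = 0.007717.
d = 0.383901 + 0.007717 = 0.391618.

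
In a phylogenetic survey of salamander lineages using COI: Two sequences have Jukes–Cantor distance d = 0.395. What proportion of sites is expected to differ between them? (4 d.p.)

p = (3/4)(1 − e^(−4d/3)) = 0.75 × (1 − e^(-0.526667)) = 0.75 × (1 − 0.590570) = 0.307073.

0.3071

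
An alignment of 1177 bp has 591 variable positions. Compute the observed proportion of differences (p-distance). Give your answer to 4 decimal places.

0.5021

p = 591/1177 = 0.502124… ≈ 0.5021 (to 4 d.p.).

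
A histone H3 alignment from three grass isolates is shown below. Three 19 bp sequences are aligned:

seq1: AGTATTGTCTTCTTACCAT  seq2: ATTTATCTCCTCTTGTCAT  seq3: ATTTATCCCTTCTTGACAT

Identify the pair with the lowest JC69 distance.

seq2 and seq3

seq1–seq2: 7/19 differ, p = 0.368, d = 0.507.
seq1–seq3: 7/19 differ, p = 0.368, d = 0.507.
seq2–seq3: 3/19 differ, p = 0.158, d = 0.177.
The smallest distance is between seq2 and seq3.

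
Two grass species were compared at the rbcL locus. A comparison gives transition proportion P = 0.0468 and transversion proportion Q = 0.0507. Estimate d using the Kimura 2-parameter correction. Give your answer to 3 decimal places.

0.105

Under the Kimura two-parameter model, d = −½ ln(1 − 2P − Q) − ¼ ln(1 − 2Q).
1 − 2P − Q = 0.8557, giving −½ ln(0.8557) = 0.077918.
1 − 2Q = 0.8986, giving −¼ ln(0.8986) = 0.026729.
d = 0.077918 + 0.026729 = 0.104647.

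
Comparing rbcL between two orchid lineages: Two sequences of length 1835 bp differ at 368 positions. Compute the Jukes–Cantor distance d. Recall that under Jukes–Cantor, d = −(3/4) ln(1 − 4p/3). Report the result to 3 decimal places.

0.233

p = 368/1835 ≈ 0.200545.
d = −(3/4) ln(1 − 4p/3) = −0.75 ln(1 − 0.267393) = −0.75 ln(0.732607)
  = −0.75 × (-0.311146) = 0.233360 substitutions/site.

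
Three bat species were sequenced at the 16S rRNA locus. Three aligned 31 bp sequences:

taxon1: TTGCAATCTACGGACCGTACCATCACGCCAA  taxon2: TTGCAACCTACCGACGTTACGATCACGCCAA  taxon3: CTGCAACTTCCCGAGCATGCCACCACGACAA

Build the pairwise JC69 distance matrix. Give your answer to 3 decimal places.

taxon1–taxon2: 5/31 sites differ → p ≈ 0.16129, d = −0.75 ln(1 − 0.215053) = 0.181604 ≈ 0.182.
taxon1–taxon3: 10/31 sites differ → p ≈ 0.322581, d = −0.75 ln(1 − 0.430108) = 0.421731 ≈ 0.422.
taxon2–taxon3: 10/31 sites differ → p ≈ 0.322581, d = −0.75 ln(1 − 0.430108) = 0.421731 ≈ 0.422.

d(taxon1,taxon2) = 0.182, d(taxon1,taxon3) = 0.422, d(taxon2,taxon3) = 0.422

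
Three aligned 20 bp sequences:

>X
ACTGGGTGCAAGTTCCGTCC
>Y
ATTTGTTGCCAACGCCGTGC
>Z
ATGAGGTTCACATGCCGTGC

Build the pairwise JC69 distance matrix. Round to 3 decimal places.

X–Y: 8/20 sites differ → p = 0.4, d = −0.75 ln(1 − 0.533333) = 0.571605 ≈ 0.572.
X–Z: 8/20 sites differ → p = 0.4, d = −0.75 ln(1 − 0.533333) = 0.571605 ≈ 0.572.
Y–Z: 7/20 sites differ → p = 0.35, d = −0.75 ln(1 − 0.466667) = 0.471457 ≈ 0.471.

d(X,Y) = 0.572, d(X,Z) = 0.572, d(Y,Z) = 0.471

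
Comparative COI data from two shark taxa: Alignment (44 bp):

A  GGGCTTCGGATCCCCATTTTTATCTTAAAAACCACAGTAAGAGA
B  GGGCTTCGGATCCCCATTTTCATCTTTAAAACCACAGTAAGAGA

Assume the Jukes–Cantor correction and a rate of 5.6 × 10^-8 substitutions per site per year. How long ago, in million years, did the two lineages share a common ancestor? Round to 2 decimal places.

The sequences differ at 2 of 44 sites (21, 27), so p = 2/44 ≈ 0.045455.
d = −(3/4) ln(1 − 4p/3) = −0.75 ln(1 − 0.060607) = −0.75 ln(0.939393)
  = −0.75 × (-0.062521) = 0.046891 substitutions/site.
Under a molecular clock d = 2μt, so t = d/(2μ) = 0.046891 / (2 × 5.6 × 10^-8) = 0.42 million years.

0.42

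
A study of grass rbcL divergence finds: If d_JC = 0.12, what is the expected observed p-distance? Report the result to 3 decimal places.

0.111

p = (3/4)(1 − e^(−4d/3)) = 0.75 × (1 − e^(-0.16)) = 0.75 × (1 − 0.852144) = 0.110892.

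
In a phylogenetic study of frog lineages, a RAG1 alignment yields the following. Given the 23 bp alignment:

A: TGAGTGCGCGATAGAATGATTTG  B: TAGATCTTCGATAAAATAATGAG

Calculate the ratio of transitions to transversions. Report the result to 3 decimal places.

Transitions are A↔G and C↔T; transversions are all other mismatches.
Transitions: 6. Transversions: 4.
R = 6/4 = 1.500.

1.500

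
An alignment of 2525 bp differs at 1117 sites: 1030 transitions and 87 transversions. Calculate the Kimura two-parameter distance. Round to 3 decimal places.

0.967

P = 1030/2525 ≈ 0.407921 and Q = 87/2525 ≈ 0.034455.
Under the Kimura two-parameter model, d = −½ ln(1 − 2P − Q) − ¼ ln(1 − 2Q).
1 − 2P − Q = 0.149703, giving −½ ln(0.149703) = 0.949551.
1 − 2Q = 0.93109, giving −¼ ln(0.93109) = 0.017850.
d = 0.949551 + 0.017850 = 0.967401.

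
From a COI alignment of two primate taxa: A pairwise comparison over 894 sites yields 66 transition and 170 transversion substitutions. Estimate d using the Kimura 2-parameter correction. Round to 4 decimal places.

P = 66/894 ≈ 0.073826 and Q = 170/894 ≈ 0.190157.
Under the Kimura two-parameter model, d = −½ ln(1 − 2P − Q) − ¼ ln(1 − 2Q).
1 − 2P − Q = 0.662191, giving −½ ln(0.662191) = 0.206101.
1 − 2Q = 0.619686, giving −¼ ln(0.619686) = 0.119636.
d = 0.206101 + 0.119636 = 0.325737.

0.3257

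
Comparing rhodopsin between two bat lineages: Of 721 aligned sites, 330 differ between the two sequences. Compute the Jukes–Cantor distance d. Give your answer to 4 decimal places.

p = 330/721 ≈ 0.457698.
d = −(3/4) ln(1 − 4p/3) = −0.75 ln(1 − 0.610264) = −0.75 ln(0.389736)
  = −0.75 × (-0.942286) = 0.706715 substitutions/site.

0.7067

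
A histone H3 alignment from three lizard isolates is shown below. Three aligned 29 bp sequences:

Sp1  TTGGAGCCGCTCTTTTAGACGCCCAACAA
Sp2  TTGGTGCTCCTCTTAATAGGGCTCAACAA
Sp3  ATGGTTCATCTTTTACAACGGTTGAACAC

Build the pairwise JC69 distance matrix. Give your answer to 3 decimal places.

d(Sp1,Sp2) = 0.462, d(Sp1,Sp3) = 0.878, d(Sp2,Sp3) = 0.529

Sp1–Sp2: 10/29 sites differ → p ≈ 0.344828, d = −0.75 ln(1 − 0.459771) = 0.461822 ≈ 0.462.
Sp1–Sp3: 15/29 sites differ → p ≈ 0.517241, d = −0.75 ln(1 − 0.689655) = 0.877553 ≈ 0.878.
Sp2–Sp3: 11/29 sites differ → p ≈ 0.37931, d = −0.75 ln(1 − 0.505747) = 0.528531 ≈ 0.529.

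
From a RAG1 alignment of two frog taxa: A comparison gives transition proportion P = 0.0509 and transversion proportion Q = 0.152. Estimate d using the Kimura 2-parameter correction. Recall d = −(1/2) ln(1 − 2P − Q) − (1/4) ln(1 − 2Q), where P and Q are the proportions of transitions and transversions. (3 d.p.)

0.237

Under the Kimura two-parameter model, d = −½ ln(1 − 2P − Q) − ¼ ln(1 − 2Q).
1 − 2P − Q = 0.7462, giving −½ ln(0.7462) = 0.146381.
1 − 2Q = 0.696, giving −¼ ln(0.696) = 0.090601.
d = 0.146381 + 0.090601 = 0.236982.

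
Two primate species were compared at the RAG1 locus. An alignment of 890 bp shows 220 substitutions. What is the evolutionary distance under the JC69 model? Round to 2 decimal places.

p = 220/890 ≈ 0.247191.
d = −(3/4) ln(1 − 4p/3) = −0.75 ln(1 − 0.329588) = −0.75 ln(0.670412)
  = −0.75 × (-0.399863) = 0.299897 substitutions/site.

0.30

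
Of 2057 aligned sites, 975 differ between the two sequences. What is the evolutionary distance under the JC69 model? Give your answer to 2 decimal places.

p = 975/2057 ≈ 0.473991.
d = −(3/4) ln(1 − 4p/3) = −0.75 ln(1 − 0.631988) = −0.75 ln(0.368012)
  = −0.75 × (-0.999640) = 0.749730 substitutions/site.

0.75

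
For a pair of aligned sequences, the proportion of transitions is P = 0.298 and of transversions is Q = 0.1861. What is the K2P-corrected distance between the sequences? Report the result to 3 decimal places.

Under the Kimura two-parameter model, d = −½ ln(1 − 2P − Q) − ¼ ln(1 − 2Q).
1 − 2P − Q = 0.2179, giving −½ ln(0.2179) = 0.761860.
1 − 2Q = 0.6278, giving −¼ ln(0.6278) = 0.116383.
d = 0.761860 + 0.116383 = 0.878243.

0.878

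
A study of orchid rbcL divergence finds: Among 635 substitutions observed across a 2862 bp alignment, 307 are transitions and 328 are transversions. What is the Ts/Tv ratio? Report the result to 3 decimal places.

0.936

R = 307/328 = 0.935975… ≈ 0.936 (to 3 d.p.).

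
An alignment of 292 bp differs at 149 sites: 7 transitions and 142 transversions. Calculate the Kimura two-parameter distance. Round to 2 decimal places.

P = 7/292 ≈ 0.023973 and Q = 142/292 ≈ 0.486301.
Under the Kimura two-parameter model, d = −½ ln(1 − 2P − Q) − ¼ ln(1 − 2Q).
1 − 2P − Q = 0.465753, giving −½ ln(0.465753) = 0.382050.
1 − 2Q = 0.027398, giving −¼ ln(0.027398) = 0.899321.
d = 0.382050 + 0.899321 = 1.281371.

1.28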